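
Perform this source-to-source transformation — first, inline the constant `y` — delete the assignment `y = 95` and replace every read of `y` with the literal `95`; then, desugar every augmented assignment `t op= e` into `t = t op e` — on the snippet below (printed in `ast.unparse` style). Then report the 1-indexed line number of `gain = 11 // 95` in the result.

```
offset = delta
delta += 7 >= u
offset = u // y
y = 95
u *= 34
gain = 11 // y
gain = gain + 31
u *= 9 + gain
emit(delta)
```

5

Transformed code:
offset = delta
delta = delta + (7 >= u)
offset = u // 95
u = u * 34
gain = 11 // 95
gain = gain + 31
u = u * (9 + gain)
emit(delta)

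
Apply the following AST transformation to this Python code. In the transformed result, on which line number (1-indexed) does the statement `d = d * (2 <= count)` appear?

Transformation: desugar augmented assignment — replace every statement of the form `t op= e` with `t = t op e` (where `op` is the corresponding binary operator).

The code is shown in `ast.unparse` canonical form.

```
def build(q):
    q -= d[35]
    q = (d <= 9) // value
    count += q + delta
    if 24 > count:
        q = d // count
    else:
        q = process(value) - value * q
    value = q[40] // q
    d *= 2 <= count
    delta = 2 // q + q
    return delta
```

Transformed code:
def build(q):
    q = q - d[35]
    q = (d <= 9) // value
    count = count + (q + delta)
    if 24 > count:
        q = d // count
    else:
        q = process(value) - value * q
    value = q[40] // q
    d = d * (2 <= count)
    delta = 2 // q + q
    return delta

10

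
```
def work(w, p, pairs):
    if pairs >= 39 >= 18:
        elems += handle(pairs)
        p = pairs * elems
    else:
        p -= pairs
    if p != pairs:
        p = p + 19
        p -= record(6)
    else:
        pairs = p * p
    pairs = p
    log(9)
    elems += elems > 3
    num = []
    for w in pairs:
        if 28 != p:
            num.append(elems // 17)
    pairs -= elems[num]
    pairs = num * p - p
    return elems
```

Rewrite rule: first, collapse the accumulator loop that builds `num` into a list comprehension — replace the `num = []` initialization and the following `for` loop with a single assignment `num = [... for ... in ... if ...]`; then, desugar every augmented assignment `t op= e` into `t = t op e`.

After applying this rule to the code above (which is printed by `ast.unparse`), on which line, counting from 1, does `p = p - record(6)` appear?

9

Transformed code:
def work(w, p, pairs):
    if pairs >= 39 >= 18:
        elems = elems + handle(pairs)
        p = pairs * elems
    else:
        p = p - pairs
    if p != pairs:
        p = p + 19
        p = p - record(6)
    else:
        pairs = p * p
    pairs = p
    log(9)
    elems = elems + (elems > 3)
    num = [elems // 17 for w in pairs if 28 != p]
    pairs = pairs - elems[num]
    pairs = num * p - p
    return elems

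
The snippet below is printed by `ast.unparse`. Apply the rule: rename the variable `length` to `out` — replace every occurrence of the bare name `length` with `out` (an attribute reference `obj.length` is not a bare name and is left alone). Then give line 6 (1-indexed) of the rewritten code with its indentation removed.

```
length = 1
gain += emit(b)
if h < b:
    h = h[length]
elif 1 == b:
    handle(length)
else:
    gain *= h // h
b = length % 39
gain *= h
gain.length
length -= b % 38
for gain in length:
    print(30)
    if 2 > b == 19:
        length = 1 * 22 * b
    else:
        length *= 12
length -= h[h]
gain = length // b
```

handle(out)

Transformed code:
out = 1
gain += emit(b)
if h < b:
    h = h[out]
elif 1 == b:
    handle(out)
else:
    gain *= h // h
b = out % 39
gain *= h
gain.length
out -= b % 38
for gain in out:
    print(30)
    if 2 > b == 19:
        out = 1 * 22 * b
    else:
        out *= 12
out -= h[h]
gain = out // b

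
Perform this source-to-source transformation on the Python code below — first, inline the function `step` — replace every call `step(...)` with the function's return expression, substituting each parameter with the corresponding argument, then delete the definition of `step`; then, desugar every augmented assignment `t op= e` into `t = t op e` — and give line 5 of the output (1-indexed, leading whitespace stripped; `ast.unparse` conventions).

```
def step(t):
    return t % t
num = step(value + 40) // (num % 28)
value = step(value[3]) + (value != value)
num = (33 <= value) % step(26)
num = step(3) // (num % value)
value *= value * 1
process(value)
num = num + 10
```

value = value * (value * 1)

Transformed code:
num = (value + 40) % (value + 40) // (num % 28)
value = value[3] % value[3] + (value != value)
num = (33 <= value) % (26 % 26)
num = 3 % 3 // (num % value)
value = value * (value * 1)
process(value)
num = num + 10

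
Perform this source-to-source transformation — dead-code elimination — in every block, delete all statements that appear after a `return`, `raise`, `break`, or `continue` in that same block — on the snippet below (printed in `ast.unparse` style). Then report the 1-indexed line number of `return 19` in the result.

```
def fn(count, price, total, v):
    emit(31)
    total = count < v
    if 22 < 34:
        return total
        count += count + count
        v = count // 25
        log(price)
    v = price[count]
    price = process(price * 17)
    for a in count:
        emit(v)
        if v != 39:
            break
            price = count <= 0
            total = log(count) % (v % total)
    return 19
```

12

Transformed code:
def fn(count, price, total, v):
    emit(31)
    total = count < v
    if 22 < 34:
        return total
    v = price[count]
    price = process(price * 17)
    for a in count:
        emit(v)
        if v != 39:
            break
    return 19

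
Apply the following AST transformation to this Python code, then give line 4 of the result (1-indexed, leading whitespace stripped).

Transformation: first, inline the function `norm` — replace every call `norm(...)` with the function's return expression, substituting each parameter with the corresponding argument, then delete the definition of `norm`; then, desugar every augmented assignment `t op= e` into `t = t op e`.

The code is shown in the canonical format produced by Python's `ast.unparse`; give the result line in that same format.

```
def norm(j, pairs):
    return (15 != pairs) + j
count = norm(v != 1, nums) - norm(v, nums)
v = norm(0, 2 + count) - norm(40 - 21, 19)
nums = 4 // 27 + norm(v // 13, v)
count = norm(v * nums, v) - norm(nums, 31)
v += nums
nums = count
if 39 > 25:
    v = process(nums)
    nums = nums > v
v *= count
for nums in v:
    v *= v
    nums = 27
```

Transformed code:
count = (15 != nums) + (v != 1) - ((15 != nums) + v)
v = (15 != 2 + count) + 0 - ((15 != 19) + (40 - 21))
nums = 4 // 27 + ((15 != v) + v // 13)
count = (15 != v) + v * nums - ((15 != 31) + nums)
v = v + nums
nums = count
if 39 > 25:
    v = process(nums)
    nums = nums > v
v = v * count
for nums in v:
    v = v * v
    nums = 27

count = (15 != v) + v * nums - ((15 != 31) + nums)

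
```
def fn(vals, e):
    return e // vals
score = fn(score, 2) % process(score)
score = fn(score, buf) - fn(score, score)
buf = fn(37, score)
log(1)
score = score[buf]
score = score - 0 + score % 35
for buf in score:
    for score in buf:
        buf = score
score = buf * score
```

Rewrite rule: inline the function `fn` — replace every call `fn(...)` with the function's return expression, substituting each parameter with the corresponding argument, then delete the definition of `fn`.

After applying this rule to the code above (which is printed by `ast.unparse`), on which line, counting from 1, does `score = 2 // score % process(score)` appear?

1

Transformed code:
score = 2 // score % process(score)
score = buf // score - score // score
buf = score // 37
log(1)
score = score[buf]
score = score - 0 + score % 35
for buf in score:
    for score in buf:
        buf = score
score = buf * score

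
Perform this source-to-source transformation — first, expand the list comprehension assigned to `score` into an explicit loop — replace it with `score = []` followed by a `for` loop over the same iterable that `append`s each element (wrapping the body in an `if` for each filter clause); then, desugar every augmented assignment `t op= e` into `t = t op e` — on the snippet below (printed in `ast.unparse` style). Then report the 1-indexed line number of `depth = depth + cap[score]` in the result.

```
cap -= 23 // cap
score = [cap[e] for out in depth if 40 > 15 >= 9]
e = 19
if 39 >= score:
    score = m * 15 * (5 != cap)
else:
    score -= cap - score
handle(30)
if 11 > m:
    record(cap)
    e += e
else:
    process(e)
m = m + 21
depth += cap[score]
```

18

Transformed code:
cap = cap - 23 // cap
score = []
for out in depth:
    if 40 > 15 >= 9:
        score.append(cap[e])
e = 19
if 39 >= score:
    score = m * 15 * (5 != cap)
else:
    score = score - (cap - score)
handle(30)
if 11 > m:
    record(cap)
    e = e + e
else:
    process(e)
m = m + 21
depth = depth + cap[score]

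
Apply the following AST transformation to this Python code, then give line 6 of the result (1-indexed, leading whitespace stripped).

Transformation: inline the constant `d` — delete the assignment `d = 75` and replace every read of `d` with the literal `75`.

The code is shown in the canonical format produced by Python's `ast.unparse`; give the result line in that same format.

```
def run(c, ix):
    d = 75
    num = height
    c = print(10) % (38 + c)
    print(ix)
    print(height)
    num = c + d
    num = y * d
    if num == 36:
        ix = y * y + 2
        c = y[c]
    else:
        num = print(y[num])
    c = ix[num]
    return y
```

Transformed code:
def run(c, ix):
    num = height
    c = print(10) % (38 + c)
    print(ix)
    print(height)
    num = c + 75
    num = y * 75
    if num == 36:
        ix = y * y + 2
        c = y[c]
    else:
        num = print(y[num])
    c = ix[num]
    return y

num = c + 75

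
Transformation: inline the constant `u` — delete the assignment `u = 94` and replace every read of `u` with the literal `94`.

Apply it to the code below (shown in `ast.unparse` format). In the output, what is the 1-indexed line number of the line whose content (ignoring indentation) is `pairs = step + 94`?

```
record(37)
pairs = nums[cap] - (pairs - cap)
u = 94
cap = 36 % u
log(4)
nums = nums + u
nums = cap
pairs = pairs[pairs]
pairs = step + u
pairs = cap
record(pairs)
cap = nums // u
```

8

Transformed code:
record(37)
pairs = nums[cap] - (pairs - cap)
cap = 36 % 94
log(4)
nums = nums + 94
nums = cap
pairs = pairs[pairs]
pairs = step + 94
pairs = cap
record(pairs)
cap = nums // 94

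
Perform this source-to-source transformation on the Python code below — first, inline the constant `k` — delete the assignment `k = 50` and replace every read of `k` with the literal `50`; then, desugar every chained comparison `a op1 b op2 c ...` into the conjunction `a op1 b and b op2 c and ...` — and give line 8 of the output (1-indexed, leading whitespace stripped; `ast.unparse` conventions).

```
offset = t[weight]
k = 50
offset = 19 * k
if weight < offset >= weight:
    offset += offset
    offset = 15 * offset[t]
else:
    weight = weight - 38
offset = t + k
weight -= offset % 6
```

Transformed code:
offset = t[weight]
offset = 19 * 50
if weight < offset and offset >= weight:
    offset += offset
    offset = 15 * offset[t]
else:
    weight = weight - 38
offset = t + 50
weight -= offset % 6

offset = t + 50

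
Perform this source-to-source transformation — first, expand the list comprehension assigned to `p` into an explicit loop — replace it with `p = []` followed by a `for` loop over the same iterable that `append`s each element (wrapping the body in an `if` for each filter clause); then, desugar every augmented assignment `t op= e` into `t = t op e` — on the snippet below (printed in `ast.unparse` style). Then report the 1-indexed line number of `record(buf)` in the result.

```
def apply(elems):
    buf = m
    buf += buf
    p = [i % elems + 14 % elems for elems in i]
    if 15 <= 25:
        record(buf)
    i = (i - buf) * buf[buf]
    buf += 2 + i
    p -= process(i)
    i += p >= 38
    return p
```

8

Transformed code:
def apply(elems):
    buf = m
    buf = buf + buf
    p = []
    for elems in i:
        p.append(i % elems + 14 % elems)
    if 15 <= 25:
        record(buf)
    i = (i - buf) * buf[buf]
    buf = buf + (2 + i)
    p = p - process(i)
    i = i + (p >= 38)
    return p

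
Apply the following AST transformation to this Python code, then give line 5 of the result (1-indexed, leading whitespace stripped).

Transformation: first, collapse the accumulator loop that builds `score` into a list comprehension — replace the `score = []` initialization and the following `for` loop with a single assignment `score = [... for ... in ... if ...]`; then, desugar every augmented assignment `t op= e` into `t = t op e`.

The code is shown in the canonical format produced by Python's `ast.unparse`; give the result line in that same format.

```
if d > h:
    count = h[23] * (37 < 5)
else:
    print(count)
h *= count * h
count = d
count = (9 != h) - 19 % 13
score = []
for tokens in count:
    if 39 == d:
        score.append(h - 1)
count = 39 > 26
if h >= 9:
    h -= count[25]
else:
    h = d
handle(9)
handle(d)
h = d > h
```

h = h * (count * h)

Transformed code:
if d > h:
    count = h[23] * (37 < 5)
else:
    print(count)
h = h * (count * h)
count = d
count = (9 != h) - 19 % 13
score = [h - 1 for tokens in count if 39 == d]
count = 39 > 26
if h >= 9:
    h = h - count[25]
else:
    h = d
handle(9)
handle(d)
h = d > h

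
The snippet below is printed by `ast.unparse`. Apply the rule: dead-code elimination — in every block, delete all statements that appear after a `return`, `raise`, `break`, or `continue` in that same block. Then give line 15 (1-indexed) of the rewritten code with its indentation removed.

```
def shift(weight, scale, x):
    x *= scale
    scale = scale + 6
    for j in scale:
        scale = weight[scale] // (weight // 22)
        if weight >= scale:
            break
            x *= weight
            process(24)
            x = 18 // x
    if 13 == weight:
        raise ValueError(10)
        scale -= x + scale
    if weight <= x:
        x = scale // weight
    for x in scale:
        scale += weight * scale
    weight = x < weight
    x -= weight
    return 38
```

x -= weight

Transformed code:
def shift(weight, scale, x):
    x *= scale
    scale = scale + 6
    for j in scale:
        scale = weight[scale] // (weight // 22)
        if weight >= scale:
            break
    if 13 == weight:
        raise ValueError(10)
    if weight <= x:
        x = scale // weight
    for x in scale:
        scale += weight * scale
    weight = x < weight
    x -= weight
    return 38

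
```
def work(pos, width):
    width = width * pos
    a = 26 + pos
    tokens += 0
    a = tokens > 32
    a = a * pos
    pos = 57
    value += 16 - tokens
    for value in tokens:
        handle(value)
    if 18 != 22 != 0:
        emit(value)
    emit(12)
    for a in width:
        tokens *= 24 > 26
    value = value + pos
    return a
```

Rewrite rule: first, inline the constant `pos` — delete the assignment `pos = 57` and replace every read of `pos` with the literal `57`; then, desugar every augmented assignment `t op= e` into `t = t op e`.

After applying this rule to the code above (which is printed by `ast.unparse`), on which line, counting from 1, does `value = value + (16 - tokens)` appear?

7

Transformed code:
def work(pos, width):
    width = width * 57
    a = 26 + 57
    tokens = tokens + 0
    a = tokens > 32
    a = a * 57
    value = value + (16 - tokens)
    for value in tokens:
        handle(value)
    if 18 != 22 != 0:
        emit(value)
    emit(12)
    for a in width:
        tokens = tokens * (24 > 26)
    value = value + 57
    return a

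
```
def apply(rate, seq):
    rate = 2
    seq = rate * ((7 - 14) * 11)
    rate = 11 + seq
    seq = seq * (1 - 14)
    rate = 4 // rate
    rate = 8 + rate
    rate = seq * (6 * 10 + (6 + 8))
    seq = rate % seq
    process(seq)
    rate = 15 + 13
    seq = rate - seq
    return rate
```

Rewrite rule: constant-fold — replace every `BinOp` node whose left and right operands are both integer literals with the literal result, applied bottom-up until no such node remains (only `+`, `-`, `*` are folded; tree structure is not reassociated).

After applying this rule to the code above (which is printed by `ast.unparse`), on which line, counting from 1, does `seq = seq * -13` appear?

5

Transformed code:
def apply(rate, seq):
    rate = 2
    seq = rate * -77
    rate = 11 + seq
    seq = seq * -13
    rate = 4 // rate
    rate = 8 + rate
    rate = seq * 74
    seq = rate % seq
    process(seq)
    rate = 28
    seq = rate - seq
    return rate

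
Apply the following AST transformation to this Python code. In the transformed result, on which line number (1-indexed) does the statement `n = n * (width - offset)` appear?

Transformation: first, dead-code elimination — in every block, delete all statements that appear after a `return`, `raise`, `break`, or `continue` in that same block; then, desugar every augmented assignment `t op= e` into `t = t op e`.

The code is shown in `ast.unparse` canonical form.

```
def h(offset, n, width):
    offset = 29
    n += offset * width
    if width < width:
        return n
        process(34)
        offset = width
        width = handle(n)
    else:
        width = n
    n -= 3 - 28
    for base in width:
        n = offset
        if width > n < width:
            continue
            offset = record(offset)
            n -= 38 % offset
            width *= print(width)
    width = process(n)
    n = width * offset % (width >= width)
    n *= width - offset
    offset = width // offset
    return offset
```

15

Transformed code:
def h(offset, n, width):
    offset = 29
    n = n + offset * width
    if width < width:
        return n
    else:
        width = n
    n = n - (3 - 28)
    for base in width:
        n = offset
        if width > n < width:
            continue
    width = process(n)
    n = width * offset % (width >= width)
    n = n * (width - offset)
    offset = width // offset
    return offset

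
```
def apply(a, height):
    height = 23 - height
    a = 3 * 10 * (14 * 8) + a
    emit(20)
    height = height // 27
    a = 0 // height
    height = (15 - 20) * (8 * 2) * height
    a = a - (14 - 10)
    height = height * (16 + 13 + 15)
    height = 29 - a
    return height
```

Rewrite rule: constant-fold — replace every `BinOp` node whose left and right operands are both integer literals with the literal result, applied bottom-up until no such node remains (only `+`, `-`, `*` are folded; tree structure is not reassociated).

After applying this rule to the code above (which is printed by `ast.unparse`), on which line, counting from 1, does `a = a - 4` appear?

8

Transformed code:
def apply(a, height):
    height = 23 - height
    a = 3360 + a
    emit(20)
    height = height // 27
    a = 0 // height
    height = -80 * height
    a = a - 4
    height = height * 44
    height = 29 - a
    return height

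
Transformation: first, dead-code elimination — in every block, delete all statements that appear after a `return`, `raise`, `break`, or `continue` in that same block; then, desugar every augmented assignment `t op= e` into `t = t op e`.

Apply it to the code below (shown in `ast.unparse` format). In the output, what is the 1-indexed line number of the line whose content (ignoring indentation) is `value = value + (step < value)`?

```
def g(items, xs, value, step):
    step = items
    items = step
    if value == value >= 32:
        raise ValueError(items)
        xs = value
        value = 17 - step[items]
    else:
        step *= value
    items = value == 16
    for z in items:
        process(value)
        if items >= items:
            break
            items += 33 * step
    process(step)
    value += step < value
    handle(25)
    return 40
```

14

Transformed code:
def g(items, xs, value, step):
    step = items
    items = step
    if value == value >= 32:
        raise ValueError(items)
    else:
        step = step * value
    items = value == 16
    for z in items:
        process(value)
        if items >= items:
            break
    process(step)
    value = value + (step < value)
    handle(25)
    return 40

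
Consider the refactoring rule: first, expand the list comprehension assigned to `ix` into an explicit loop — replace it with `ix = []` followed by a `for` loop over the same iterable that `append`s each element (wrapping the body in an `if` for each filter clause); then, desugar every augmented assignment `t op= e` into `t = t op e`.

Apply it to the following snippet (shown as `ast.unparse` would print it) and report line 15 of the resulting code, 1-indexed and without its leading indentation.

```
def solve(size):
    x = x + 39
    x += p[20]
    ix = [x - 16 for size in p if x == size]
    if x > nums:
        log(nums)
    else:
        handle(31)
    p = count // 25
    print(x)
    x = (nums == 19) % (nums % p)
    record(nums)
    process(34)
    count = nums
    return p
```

Transformed code:
def solve(size):
    x = x + 39
    x = x + p[20]
    ix = []
    for size in p:
        if x == size:
            ix.append(x - 16)
    if x > nums:
        log(nums)
    else:
        handle(31)
    p = count // 25
    print(x)
    x = (nums == 19) % (nums % p)
    record(nums)
    process(34)
    count = nums
    return p

record(nums)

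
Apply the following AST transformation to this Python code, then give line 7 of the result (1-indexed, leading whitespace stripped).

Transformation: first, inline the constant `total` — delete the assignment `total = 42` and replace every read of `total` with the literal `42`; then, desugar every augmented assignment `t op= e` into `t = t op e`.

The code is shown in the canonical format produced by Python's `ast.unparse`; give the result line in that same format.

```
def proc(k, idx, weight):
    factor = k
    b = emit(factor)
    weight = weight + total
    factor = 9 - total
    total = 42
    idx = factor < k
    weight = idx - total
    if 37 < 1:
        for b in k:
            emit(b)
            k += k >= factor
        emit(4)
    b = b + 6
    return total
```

Transformed code:
def proc(k, idx, weight):
    factor = k
    b = emit(factor)
    weight = weight + 42
    factor = 9 - 42
    idx = factor < k
    weight = idx - 42
    if 37 < 1:
        for b in k:
            emit(b)
            k = k + (k >= factor)
        emit(4)
    b = b + 6
    return 42

weight = idx - 42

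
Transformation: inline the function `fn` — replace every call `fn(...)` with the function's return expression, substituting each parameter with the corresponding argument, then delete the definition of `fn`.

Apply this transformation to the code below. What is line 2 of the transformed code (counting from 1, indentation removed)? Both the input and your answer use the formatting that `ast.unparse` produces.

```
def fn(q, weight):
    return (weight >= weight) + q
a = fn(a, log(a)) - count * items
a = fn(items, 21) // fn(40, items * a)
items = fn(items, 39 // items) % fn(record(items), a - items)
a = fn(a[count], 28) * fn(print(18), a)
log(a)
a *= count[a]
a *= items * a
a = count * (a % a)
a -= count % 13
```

a = ((21 >= 21) + items) // ((items * a >= items * a) + 40)

Transformed code:
a = (log(a) >= log(a)) + a - count * items
a = ((21 >= 21) + items) // ((items * a >= items * a) + 40)
items = ((39 // items >= 39 // items) + items) % ((a - items >= a - items) + record(items))
a = ((28 >= 28) + a[count]) * ((a >= a) + print(18))
log(a)
a *= count[a]
a *= items * a
a = count * (a % a)
a -= count % 13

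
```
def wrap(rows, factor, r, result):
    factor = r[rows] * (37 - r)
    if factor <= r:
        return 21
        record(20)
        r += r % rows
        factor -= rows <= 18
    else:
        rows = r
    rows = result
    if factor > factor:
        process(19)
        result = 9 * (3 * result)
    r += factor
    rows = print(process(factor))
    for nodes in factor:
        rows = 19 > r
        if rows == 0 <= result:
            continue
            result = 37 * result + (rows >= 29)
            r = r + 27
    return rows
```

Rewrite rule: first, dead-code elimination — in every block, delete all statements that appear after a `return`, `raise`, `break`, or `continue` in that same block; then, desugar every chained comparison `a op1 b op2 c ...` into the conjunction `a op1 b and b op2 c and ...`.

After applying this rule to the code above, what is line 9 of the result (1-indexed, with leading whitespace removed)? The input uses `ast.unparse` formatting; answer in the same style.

Transformed code:
def wrap(rows, factor, r, result):
    factor = r[rows] * (37 - r)
    if factor <= r:
        return 21
    else:
        rows = r
    rows = result
    if factor > factor:
        process(19)
        result = 9 * (3 * result)
    r += factor
    rows = print(process(factor))
    for nodes in factor:
        rows = 19 > r
        if rows == 0 and 0 <= result:
            continue
    return rows

process(19)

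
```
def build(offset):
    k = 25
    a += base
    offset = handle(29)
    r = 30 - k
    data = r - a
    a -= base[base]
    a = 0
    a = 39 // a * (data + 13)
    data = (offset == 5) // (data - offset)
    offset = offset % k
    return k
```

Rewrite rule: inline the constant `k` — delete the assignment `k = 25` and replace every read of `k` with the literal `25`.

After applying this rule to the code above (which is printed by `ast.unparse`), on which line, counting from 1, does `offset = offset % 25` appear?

10

Transformed code:
def build(offset):
    a += base
    offset = handle(29)
    r = 30 - 25
    data = r - a
    a -= base[base]
    a = 0
    a = 39 // a * (data + 13)
    data = (offset == 5) // (data - offset)
    offset = offset % 25
    return 25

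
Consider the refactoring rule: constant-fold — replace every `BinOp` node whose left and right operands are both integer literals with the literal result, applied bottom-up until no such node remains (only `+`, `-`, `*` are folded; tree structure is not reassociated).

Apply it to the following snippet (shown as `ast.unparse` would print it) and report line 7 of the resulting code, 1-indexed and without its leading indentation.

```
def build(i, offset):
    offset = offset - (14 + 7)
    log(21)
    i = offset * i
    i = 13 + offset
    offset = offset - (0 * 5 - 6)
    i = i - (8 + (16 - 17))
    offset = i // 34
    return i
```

i = i - 7

Transformed code:
def build(i, offset):
    offset = offset - 21
    log(21)
    i = offset * i
    i = 13 + offset
    offset = offset - -6
    i = i - 7
    offset = i // 34
    return i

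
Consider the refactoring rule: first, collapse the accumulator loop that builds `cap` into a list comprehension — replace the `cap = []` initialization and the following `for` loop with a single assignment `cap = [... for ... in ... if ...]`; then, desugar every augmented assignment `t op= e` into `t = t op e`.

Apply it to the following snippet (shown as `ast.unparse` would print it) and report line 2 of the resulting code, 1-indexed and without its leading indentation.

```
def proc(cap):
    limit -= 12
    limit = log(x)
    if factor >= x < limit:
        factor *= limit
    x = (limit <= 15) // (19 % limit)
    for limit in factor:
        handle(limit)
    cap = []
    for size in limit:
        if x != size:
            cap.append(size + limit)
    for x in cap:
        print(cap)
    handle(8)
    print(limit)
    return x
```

limit = limit - 12

Transformed code:
def proc(cap):
    limit = limit - 12
    limit = log(x)
    if factor >= x < limit:
        factor = factor * limit
    x = (limit <= 15) // (19 % limit)
    for limit in factor:
        handle(limit)
    cap = [size + limit for size in limit if x != size]
    for x in cap:
        print(cap)
    handle(8)
    print(limit)
    return x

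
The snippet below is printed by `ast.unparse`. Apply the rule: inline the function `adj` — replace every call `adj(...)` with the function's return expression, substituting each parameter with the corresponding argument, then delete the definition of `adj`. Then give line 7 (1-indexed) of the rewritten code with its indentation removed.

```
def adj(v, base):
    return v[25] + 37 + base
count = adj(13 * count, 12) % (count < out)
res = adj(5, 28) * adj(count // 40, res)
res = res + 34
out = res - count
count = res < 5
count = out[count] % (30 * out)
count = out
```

Transformed code:
count = ((13 * count)[25] + 37 + 12) % (count < out)
res = (5[25] + 37 + 28) * ((count // 40)[25] + 37 + res)
res = res + 34
out = res - count
count = res < 5
count = out[count] % (30 * out)
count = out

count = out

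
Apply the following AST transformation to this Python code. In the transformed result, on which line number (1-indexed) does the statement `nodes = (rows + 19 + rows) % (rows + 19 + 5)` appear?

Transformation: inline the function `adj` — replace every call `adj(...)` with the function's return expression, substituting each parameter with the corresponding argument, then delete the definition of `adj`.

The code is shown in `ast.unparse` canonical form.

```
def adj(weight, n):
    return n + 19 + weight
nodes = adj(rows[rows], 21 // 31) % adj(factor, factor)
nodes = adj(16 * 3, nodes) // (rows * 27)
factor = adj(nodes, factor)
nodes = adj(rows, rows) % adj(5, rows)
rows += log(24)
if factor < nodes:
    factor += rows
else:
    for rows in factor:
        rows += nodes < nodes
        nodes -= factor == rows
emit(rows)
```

4

Transformed code:
nodes = (21 // 31 + 19 + rows[rows]) % (factor + 19 + factor)
nodes = (nodes + 19 + 16 * 3) // (rows * 27)
factor = factor + 19 + nodes
nodes = (rows + 19 + rows) % (rows + 19 + 5)
rows += log(24)
if factor < nodes:
    factor += rows
else:
    for rows in factor:
        rows += nodes < nodes
        nodes -= factor == rows
emit(rows)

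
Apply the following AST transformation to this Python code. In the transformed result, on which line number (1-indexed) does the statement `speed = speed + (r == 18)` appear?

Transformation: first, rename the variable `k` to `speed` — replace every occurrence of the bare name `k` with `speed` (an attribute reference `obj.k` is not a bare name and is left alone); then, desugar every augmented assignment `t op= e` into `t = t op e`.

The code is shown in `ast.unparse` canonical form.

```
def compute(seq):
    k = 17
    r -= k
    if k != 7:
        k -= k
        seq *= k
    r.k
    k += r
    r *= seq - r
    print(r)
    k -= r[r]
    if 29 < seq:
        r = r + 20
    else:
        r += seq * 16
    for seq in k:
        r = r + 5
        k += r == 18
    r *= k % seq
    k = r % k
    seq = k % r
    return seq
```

Transformed code:
def compute(seq):
    speed = 17
    r = r - speed
    if speed != 7:
        speed = speed - speed
        seq = seq * speed
    r.k
    speed = speed + r
    r = r * (seq - r)
    print(r)
    speed = speed - r[r]
    if 29 < seq:
        r = r + 20
    else:
        r = r + seq * 16
    for seq in speed:
        r = r + 5
        speed = speed + (r == 18)
    r = r * (speed % seq)
    speed = r % speed
    seq = speed % r
    return seq

18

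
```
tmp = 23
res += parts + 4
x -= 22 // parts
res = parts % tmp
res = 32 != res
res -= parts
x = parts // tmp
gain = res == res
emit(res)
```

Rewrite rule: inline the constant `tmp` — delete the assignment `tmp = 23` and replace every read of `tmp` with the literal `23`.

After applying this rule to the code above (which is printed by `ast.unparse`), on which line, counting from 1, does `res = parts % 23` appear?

Transformed code:
res += parts + 4
x -= 22 // parts
res = parts % 23
res = 32 != res
res -= parts
x = parts // 23
gain = res == res
emit(res)

3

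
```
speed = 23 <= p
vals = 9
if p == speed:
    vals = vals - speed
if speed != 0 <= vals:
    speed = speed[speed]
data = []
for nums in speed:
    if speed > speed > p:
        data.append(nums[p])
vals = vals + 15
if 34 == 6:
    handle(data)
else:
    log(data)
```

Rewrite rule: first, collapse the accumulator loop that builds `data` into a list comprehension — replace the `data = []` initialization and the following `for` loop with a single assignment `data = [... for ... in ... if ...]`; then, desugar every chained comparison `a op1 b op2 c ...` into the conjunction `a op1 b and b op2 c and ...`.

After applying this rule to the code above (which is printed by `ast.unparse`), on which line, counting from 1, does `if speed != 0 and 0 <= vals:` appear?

5

Transformed code:
speed = 23 <= p
vals = 9
if p == speed:
    vals = vals - speed
if speed != 0 and 0 <= vals:
    speed = speed[speed]
data = [nums[p] for nums in speed if speed > speed and speed > p]
vals = vals + 15
if 34 == 6:
    handle(data)
else:
    log(data)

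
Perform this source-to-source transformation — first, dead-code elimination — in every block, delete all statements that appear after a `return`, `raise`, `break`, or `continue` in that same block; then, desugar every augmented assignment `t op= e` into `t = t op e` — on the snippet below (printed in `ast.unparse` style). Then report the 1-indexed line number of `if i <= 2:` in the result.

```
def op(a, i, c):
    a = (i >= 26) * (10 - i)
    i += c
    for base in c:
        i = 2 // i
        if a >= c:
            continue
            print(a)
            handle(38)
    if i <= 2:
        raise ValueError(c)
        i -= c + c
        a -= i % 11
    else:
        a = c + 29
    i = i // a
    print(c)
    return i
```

Transformed code:
def op(a, i, c):
    a = (i >= 26) * (10 - i)
    i = i + c
    for base in c:
        i = 2 // i
        if a >= c:
            continue
    if i <= 2:
        raise ValueError(c)
    else:
        a = c + 29
    i = i // a
    print(c)
    return i

8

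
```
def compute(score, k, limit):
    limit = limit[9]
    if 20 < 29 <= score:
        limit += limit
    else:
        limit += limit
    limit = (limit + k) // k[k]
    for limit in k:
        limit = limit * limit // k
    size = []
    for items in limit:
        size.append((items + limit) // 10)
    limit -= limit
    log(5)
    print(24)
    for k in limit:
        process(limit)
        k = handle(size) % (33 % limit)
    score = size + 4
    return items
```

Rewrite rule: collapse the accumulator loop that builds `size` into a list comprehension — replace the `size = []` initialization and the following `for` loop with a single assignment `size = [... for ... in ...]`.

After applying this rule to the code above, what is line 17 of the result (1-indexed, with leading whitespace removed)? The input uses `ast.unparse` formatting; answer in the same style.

score = size + 4

Transformed code:
def compute(score, k, limit):
    limit = limit[9]
    if 20 < 29 <= score:
        limit += limit
    else:
        limit += limit
    limit = (limit + k) // k[k]
    for limit in k:
        limit = limit * limit // k
    size = [(items + limit) // 10 for items in limit]
    limit -= limit
    log(5)
    print(24)
    for k in limit:
        process(limit)
        k = handle(size) % (33 % limit)
    score = size + 4
    return items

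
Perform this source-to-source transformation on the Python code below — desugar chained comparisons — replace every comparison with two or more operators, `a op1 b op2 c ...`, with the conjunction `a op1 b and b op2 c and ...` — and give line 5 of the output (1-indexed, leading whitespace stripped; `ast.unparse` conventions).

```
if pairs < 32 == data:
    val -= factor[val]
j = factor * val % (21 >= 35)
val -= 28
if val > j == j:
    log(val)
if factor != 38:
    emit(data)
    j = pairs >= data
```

if val > j and j == j:

Transformed code:
if pairs < 32 and 32 == data:
    val -= factor[val]
j = factor * val % (21 >= 35)
val -= 28
if val > j and j == j:
    log(val)
if factor != 38:
    emit(data)
    j = pairs >= data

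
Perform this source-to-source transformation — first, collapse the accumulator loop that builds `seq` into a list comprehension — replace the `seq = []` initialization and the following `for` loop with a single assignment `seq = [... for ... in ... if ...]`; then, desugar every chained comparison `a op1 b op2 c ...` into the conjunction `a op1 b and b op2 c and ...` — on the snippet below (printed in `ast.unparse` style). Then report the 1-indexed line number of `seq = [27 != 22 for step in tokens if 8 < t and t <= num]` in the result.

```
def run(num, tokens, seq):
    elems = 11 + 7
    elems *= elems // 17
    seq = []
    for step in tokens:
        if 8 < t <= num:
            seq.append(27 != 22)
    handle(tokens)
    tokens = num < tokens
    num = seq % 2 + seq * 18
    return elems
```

Transformed code:
def run(num, tokens, seq):
    elems = 11 + 7
    elems *= elems // 17
    seq = [27 != 22 for step in tokens if 8 < t and t <= num]
    handle(tokens)
    tokens = num < tokens
    num = seq % 2 + seq * 18
    return elems

4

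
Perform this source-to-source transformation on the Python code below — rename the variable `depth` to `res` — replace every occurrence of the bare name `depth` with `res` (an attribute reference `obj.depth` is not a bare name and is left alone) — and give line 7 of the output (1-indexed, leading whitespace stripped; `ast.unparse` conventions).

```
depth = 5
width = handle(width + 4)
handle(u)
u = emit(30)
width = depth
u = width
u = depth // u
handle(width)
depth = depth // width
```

Transformed code:
res = 5
width = handle(width + 4)
handle(u)
u = emit(30)
width = res
u = width
u = res // u
handle(width)
res = res // width

u = res // u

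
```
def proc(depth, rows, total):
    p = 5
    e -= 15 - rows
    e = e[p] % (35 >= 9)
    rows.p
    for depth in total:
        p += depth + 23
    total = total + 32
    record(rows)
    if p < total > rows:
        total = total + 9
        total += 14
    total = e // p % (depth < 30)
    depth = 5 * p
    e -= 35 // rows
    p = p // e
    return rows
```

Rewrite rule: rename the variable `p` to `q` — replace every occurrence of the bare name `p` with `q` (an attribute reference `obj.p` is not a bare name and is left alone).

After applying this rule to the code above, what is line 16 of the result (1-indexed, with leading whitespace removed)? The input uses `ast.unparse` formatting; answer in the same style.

q = q // e

Transformed code:
def proc(depth, rows, total):
    q = 5
    e -= 15 - rows
    e = e[q] % (35 >= 9)
    rows.p
    for depth in total:
        q += depth + 23
    total = total + 32
    record(rows)
    if q < total > rows:
        total = total + 9
        total += 14
    total = e // q % (depth < 30)
    depth = 5 * q
    e -= 35 // rows
    q = q // e
    return rows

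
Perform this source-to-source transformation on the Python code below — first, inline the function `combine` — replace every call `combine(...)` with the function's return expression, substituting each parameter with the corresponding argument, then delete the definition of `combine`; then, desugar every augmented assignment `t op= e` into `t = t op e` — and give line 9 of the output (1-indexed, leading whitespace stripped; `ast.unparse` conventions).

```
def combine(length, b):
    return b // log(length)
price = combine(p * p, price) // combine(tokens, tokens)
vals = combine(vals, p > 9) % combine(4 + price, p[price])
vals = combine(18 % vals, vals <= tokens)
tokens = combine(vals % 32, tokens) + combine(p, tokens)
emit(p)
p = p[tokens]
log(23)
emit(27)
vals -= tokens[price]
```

vals = vals - tokens[price]

Transformed code:
price = price // log(p * p) // (tokens // log(tokens))
vals = (p > 9) // log(vals) % (p[price] // log(4 + price))
vals = (vals <= tokens) // log(18 % vals)
tokens = tokens // log(vals % 32) + tokens // log(p)
emit(p)
p = p[tokens]
log(23)
emit(27)
vals = vals - tokens[price]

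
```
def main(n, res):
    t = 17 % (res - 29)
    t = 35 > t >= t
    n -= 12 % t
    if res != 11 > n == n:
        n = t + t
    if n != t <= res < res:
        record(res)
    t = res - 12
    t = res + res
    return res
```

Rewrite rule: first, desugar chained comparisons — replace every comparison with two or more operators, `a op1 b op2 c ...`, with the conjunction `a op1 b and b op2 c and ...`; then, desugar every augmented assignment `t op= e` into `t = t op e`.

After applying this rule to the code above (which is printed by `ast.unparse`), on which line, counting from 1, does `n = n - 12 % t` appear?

Transformed code:
def main(n, res):
    t = 17 % (res - 29)
    t = 35 > t and t >= t
    n = n - 12 % t
    if res != 11 and 11 > n and (n == n):
        n = t + t
    if n != t and t <= res and (res < res):
        record(res)
    t = res - 12
    t = res + res
    return res

4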